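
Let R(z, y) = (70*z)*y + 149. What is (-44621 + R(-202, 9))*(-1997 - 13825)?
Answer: 2717143704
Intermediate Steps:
R(z, y) = 149 + 70*y*z (R(z, y) = 70*y*z + 149 = 149 + 70*y*z)
(-44621 + R(-202, 9))*(-1997 - 13825) = (-44621 + (149 + 70*9*(-202)))*(-1997 - 13825) = (-44621 + (149 - 127260))*(-15822) = (-44621 - 127111)*(-15822) = -171732*(-15822) = 2717143704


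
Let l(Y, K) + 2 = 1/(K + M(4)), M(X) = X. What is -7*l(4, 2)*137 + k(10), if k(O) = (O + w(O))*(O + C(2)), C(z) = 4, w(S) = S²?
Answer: 19789/6 ≈ 3298.2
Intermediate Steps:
k(O) = (4 + O)*(O + O²) (k(O) = (O + O²)*(O + 4) = (O + O²)*(4 + O) = (4 + O)*(O + O²))
l(Y, K) = -2 + 1/(4 + K) (l(Y, K) = -2 + 1/(K + 4) = -2 + 1/(4 + K))
-7*l(4, 2)*137 + k(10) = -7*(-7 - 2*2)/(4 + 2)*137 + 10*(4 + 10² + 5*10) = -7*(-7 - 4)/6*137 + 10*(4 + 100 + 50) = -7*(-11)/6*137 + 10*154 = -7*(-11/6)*137 + 1540 = (77/6)*137 + 1540 = 10549/6 + 1540 = 19789/6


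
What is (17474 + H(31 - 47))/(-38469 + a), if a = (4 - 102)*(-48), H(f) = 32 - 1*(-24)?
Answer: -3506/6753 ≈ -0.51918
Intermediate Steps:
H(f) = 56 (H(f) = 32 + 24 = 56)
a = 4704 (a = -98*(-48) = 4704)
(17474 + H(31 - 47))/(-38469 + a) = (17474 + 56)/(-38469 + 4704) = 17530/(-33765) = 17530*(-1/33765) = -3506/6753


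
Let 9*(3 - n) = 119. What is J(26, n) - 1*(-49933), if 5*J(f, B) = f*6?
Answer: 249821/5 ≈ 49964.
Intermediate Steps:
n = -92/9 (n = 3 - ⅑*119 = 3 - 119/9 = -92/9 ≈ -10.222)
J(f, B) = 6*f/5 (J(f, B) = (f*6)/5 = (6*f)/5 = 6*f/5)
J(26, n) - 1*(-49933) = (6/5)*26 - 1*(-49933) = 156/5 + 49933 = 249821/5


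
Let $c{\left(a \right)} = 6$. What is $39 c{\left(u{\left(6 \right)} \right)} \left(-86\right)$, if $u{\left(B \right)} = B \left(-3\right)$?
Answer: $-20124$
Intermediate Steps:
$u{\left(B \right)} = - 3 B$
$39 c{\left(u{\left(6 \right)} \right)} \left(-86\right) = 39 \cdot 6 \left(-86\right) = 234 \left(-86\right) = -20124$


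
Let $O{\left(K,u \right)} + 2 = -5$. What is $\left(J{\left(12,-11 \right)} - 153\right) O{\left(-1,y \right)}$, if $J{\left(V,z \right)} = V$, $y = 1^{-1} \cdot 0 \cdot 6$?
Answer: $987$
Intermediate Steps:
$y = 0$ ($y = 1 \cdot 0 \cdot 6 = 0 \cdot 6 = 0$)
$O{\left(K,u \right)} = -7$ ($O{\left(K,u \right)} = -2 - 5 = -7$)
$\left(J{\left(12,-11 \right)} - 153\right) O{\left(-1,y \right)} = \left(12 - 153\right) \left(-7\right) = \left(-141\right) \left(-7\right) = 987$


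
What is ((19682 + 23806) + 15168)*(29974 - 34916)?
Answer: -289877952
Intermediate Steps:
((19682 + 23806) + 15168)*(29974 - 34916) = (43488 + 15168)*(-4942) = 58656*(-4942) = -289877952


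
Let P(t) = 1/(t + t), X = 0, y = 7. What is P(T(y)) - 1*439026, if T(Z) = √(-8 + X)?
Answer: -439026 - I*√2/8 ≈ -4.3903e+5 - 0.17678*I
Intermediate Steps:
T(Z) = 2*I*√2 (T(Z) = √(-8 + 0) = √(-8) = 2*I*√2)
P(t) = 1/(2*t)
P(T(y)) - 1*439026 = 1/(2*((2*I*√2))) - 1*439026 = (-I*√2/4)/2 - 439026 = -I*√2/8 - 439026 = -439026 - I*√2/8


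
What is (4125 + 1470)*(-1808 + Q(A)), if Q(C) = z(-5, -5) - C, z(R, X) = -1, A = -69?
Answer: -9735300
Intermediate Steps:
Q(C) = -1 - C
(4125 + 1470)*(-1808 + Q(A)) = (4125 + 1470)*(-1808 + (-1 - 1*(-69))) = 5595*(-1808 + (-1 + 69)) = 5595*(-1808 + 68) = 5595*(-1740) = -9735300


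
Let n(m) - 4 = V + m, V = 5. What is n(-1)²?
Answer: 64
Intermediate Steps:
n(m) = 9 + m (n(m) = 4 + (5 + m) = 9 + m)
n(-1)² = (9 - 1)² = 8² = 64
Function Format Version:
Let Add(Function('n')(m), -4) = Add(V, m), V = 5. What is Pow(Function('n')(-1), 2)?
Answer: 64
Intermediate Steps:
Function('n')(m) = Add(9, m) (Function('n')(m) = Add(4, Add(5, m)) = Add(9, m))
Pow(Function('n')(-1), 2) = Pow(Add(9, -1), 2) = Pow(8, 2) = 64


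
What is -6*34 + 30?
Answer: -174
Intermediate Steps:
-6*34 + 30 = -204 + 30 = -174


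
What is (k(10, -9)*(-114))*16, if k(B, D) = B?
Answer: -18240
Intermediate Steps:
(k(10, -9)*(-114))*16 = (10*(-114))*16 = -1140*16 = -18240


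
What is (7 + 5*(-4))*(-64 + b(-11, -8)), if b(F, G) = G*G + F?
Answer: 143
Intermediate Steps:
b(F, G) = F + G² (b(F, G) = G² + F = F + G²)
(7 + 5*(-4))*(-64 + b(-11, -8)) = (7 + 5*(-4))*(-64 + (-11 + (-8)²)) = (7 - 20)*(-64 + (-11 + 64)) = -13*(-64 + 53) = -13*(-11) = 143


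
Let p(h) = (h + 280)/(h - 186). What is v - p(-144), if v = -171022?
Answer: -28218562/165 ≈ -1.7102e+5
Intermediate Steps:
p(h) = (280 + h)/(-186 + h)
v - p(-144) = -171022 - (280 - 144)/(-186 - 144) = -171022 - 136/(-330) = -171022 - (-1)*136/330 = -171022 - 1*(-68/165) = -171022 + 68/165 = -28218562/165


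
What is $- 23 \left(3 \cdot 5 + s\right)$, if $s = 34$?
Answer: $-1127$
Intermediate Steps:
$- 23 \left(3 \cdot 5 + s\right) = - 23 \left(3 \cdot 5 + 34\right) = - 23 \left(15 + 34\right) = \left(-23\right) 49 = -1127$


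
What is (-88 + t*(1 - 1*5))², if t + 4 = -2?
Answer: 4096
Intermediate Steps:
t = -6 (t = -4 - 2 = -6)
(-88 + t*(1 - 1*5))² = (-88 - 6*(1 - 1*5))² = (-88 - 6*(1 - 5))² = (-88 - 6*(-4))² = (-88 + 24)² = (-64)² = 4096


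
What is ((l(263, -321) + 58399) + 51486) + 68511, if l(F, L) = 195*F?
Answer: 229681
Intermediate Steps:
((l(263, -321) + 58399) + 51486) + 68511 = ((195*263 + 58399) + 51486) + 68511 = ((51285 + 58399) + 51486) + 68511 = (109684 + 51486) + 68511 = 161170 + 68511 = 229681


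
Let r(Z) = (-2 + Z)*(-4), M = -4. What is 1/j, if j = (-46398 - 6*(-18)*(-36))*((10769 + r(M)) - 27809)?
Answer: 1/855666576 ≈ 1.1687e-9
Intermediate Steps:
r(Z) = 8 - 4*Z
j = 855666576 (j = (-46398 - 6*(-18)*(-36))*((10769 + (8 - 4*(-4))) - 27809) = (-46398 + 108*(-36))*((10769 + (8 + 16)) - 27809) = (-46398 - 3888)*((10769 + 24) - 27809) = -50286*(10793 - 27809) = -50286*(-17016) = 855666576)
1/j = 1/855666576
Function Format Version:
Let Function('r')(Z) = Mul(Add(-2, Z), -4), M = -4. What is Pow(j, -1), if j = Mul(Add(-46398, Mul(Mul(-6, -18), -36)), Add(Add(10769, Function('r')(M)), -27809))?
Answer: Rational(1, 855666576) ≈ 1.1687e-9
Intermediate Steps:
Function('r')(Z) = Add(8, Mul(-4, Z))
j = 855666576 (j = Mul(Add(-46398, Mul(Mul(-6, -18), -36)), Add(Add(10769, Add(8, Mul(-4, -4))), -27809)) = Mul(Add(-46398, Mul(108, -36)), Add(Add(10769, Add(8, 16)), -27809)) = Mul(Add(-46398, -3888), Add(Add(10769, 24), -27809)) = Mul(-50286, Add(10793, -27809)) = Mul(-50286, -17016) = 855666576)
Pow(j, -1) = Pow(855666576, -1) = Rational(1, 855666576)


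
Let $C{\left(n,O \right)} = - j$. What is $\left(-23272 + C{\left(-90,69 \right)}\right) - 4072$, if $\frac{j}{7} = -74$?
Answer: $-26826$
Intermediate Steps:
$j = -518$ ($j = 7 \left(-74\right) = -518$)
$C{\left(n,O \right)} = 518$ ($C{\left(n,O \right)} = \left(-1\right) \left(-518\right) = 518$)
$\left(-23272 + C{\left(-90,69 \right)}\right) - 4072 = \left(-23272 + 518\right) - 4072 = -22754 - 4072 = -26826$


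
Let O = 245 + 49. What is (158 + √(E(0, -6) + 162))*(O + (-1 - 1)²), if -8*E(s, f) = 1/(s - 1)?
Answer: 47084 + 149*√2594/2 ≈ 50878.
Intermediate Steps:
O = 294
E(s, f) = -1/(8*(-1 + s)) (E(s, f) = -1/(8*(s - 1)) = -1/(8*(-1 + s)))
(158 + √(E(0, -6) + 162))*(O + (-1 - 1)²) = (158 + √(-1/(-8 + 8*0) + 162))*(294 + (-1 - 1)²) = (158 + √(-1/(-8 + 0) + 162))*(294 + (-2)²) = (158 + √(-1/(-8) + 162))*(294 + 4) = (158 + √(-1*(-⅛) + 162))*298 = (158 + √(⅛ + 162))*298 = (158 + √(1297/8))*298 = (158 + √2594/4)*298 = 47084 + 149*√2594/2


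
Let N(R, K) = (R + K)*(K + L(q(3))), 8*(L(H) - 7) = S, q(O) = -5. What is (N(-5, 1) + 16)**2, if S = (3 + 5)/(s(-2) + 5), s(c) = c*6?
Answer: 11664/49 ≈ 238.04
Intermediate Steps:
s(c) = 6*c
S = -8/7 (S = (3 + 5)/(6*(-2) + 5) = 8/(-12 + 5) = 8/(-7) = 8*(-1/7) = -8/7 ≈ -1.1429)
L(H) = 48/7 (L(H) = 7 + (1/8)*(-8/7) = 7 - 1/7 = 48/7)
N(R, K) = (48/7 + K)*(K + R) (N(R, K) = (R + K)*(K + 48/7) = (K + R)*(48/7 + K) = (48/7 + K)*(K + R))
(N(-5, 1) + 16)**2 = ((1**2 + (48/7)*1 + (48/7)*(-5) + 1*(-5)) + 16)**2 = ((1 + 48/7 - 240/7 - 5) + 16)**2 = (-220/7 + 16)**2 = (-108/7)**2 = 11664/49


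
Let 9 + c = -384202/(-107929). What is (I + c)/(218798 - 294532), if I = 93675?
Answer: -5054830958/4086947443 ≈ -1.2368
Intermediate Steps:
c = -587159/107929 (c = -9 - 384202/(-107929) = -9 - 384202*(-1/107929) = -9 + 384202/107929 = -587159/107929 ≈ -5.4402)
(I + c)/(218798 - 294532) = (93675 - 587159/107929)/(218798 - 294532) = (10109661916/107929)/(-75734) = (10109661916/107929)*(-1/75734) = -5054830958/4086947443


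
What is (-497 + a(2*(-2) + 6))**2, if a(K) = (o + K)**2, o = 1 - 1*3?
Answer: 247009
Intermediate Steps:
o = -2 (o = 1 - 3 = -2)
a(K) = (-2 + K)**2
(-497 + a(2*(-2) + 6))**2 = (-497 + (-2 + (2*(-2) + 6))**2)**2 = (-497 + (-2 + (-4 + 6))**2)**2 = (-497 + (-2 + 2)**2)**2 = (-497 + 0**2)**2 = (-497 + 0)**2 = (-497)**2 = 247009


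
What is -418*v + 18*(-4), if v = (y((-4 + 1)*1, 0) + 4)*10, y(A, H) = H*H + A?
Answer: -4252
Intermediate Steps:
y(A, H) = A + H**2 (y(A, H) = H**2 + A = A + H**2)
v = 10 (v = (((-4 + 1)*1 + 0**2) + 4)*10 = ((-3*1 + 0) + 4)*10 = ((-3 + 0) + 4)*10 = (-3 + 4)*10 = 1*10 = 10)
-418*v + 18*(-4) = -418*10 + 18*(-4) = -4180 - 72 = -4252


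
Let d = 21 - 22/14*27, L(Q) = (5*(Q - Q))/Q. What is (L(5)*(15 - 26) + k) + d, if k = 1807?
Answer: 12499/7 ≈ 1785.6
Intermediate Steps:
L(Q) = 0 (L(Q) = (5*0)/Q = 0/Q = 0)
d = -150/7 (d = 21 - 22*1/14*27 = 21 - 11/7*27 = 21 - 297/7 = -150/7 ≈ -21.429)
(L(5)*(15 - 26) + k) + d = (0*(15 - 26) + 1807) - 150/7 = (0*(-11) + 1807) - 150/7 = (0 + 1807) - 150/7 = 1807 - 150/7 = 12499/7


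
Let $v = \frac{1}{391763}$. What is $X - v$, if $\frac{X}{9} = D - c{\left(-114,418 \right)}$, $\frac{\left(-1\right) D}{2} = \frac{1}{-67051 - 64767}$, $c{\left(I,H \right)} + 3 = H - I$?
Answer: $- \frac{122932385266529}{25820707567} \approx -4761.0$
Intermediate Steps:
$c{\left(I,H \right)} = -3 + H - I$ ($c{\left(I,H \right)} = -3 + \left(H - I\right) = -3 + H - I$)
$v = \frac{1}{391763} \approx 2.5526 \cdot 10^{-6}$
$D = \frac{1}{65909}$ ($D = - \frac{2}{-67051 - 64767} = - \frac{2}{-131818} = \left(-2\right) \left(- \frac{1}{131818}\right) = \frac{1}{65909} \approx 1.5172 \cdot 10^{-5}$)
$X = - \frac{313792740}{65909}$ ($X = 9 \left(\frac{1}{65909} - \left(-3 + 418 - -114\right)\right) = 9 \left(\frac{1}{65909} - \left(-3 + 418 + 114\right)\right) = 9 \left(\frac{1}{65909} - 529\right) = 9 \left(- \frac{34865860}{65909}\right) = - \frac{313792740}{65909} \approx -4761.0$)
$X - v = - \frac{313792740}{65909} - \frac{1}{391763} = - \frac{122932385266529}{25820707567}$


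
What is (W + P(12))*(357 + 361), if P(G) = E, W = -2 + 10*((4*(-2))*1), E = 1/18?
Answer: -529525/9 ≈ -58836.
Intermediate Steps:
E = 1/18 ≈ 0.055556
W = -82 (W = -2 + 10*(-8*1) = -2 + 10*(-8) = -2 - 80 = -82)
P(G) = 1/18
(W + P(12))*(357 + 361) = (-82 + 1/18)*(357 + 361) = -1475/18*718 = -529525/9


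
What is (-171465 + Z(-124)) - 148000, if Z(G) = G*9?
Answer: -320581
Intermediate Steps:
Z(G) = 9*G
(-171465 + Z(-124)) - 148000 = (-171465 + 9*(-124)) - 148000 = (-171465 - 1116) - 148000 = -172581 - 148000 = -320581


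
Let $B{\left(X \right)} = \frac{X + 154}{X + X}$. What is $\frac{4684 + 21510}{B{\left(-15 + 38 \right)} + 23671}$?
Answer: $\frac{1204924}{1089043} \approx 1.1064$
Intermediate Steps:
$B{\left(X \right)} = \frac{154 + X}{2 X}$
$\frac{4684 + 21510}{B{\left(-15 + 38 \right)} + 23671} = \frac{4684 + 21510}{\frac{154 + \left(-15 + 38\right)}{2 \left(-15 + 38\right)} + 23671} = \frac{26194}{\frac{154 + 23}{2 \cdot 23} + 23671} = \frac{26194}{\frac{1}{2} \cdot \frac{1}{23} \cdot 177 + 23671} = \frac{26194}{\frac{177}{46} + 23671} = \frac{26194}{\frac{1089043}{46}} = 26194 \cdot \frac{46}{1089043} = \frac{1204924}{1089043}$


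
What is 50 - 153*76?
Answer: -11578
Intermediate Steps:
50 - 153*76 = 50 - 11628 = -11578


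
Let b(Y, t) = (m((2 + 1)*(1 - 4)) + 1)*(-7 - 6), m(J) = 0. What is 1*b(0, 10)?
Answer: -13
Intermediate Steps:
b(Y, t) = -13 (b(Y, t) = (0 + 1)*(-7 - 6) = 1*(-13) = -13)
1*b(0, 10) = 1*(-13) = -13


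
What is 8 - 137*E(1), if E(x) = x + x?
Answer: -266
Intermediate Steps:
E(x) = 2*x
8 - 137*E(1) = 8 - 274 = -266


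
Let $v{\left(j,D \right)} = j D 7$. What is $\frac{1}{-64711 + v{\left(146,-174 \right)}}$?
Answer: $- \frac{1}{242539} \approx -4.123 \cdot 10^{-6}$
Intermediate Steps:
$v{\left(j,D \right)} = 7 D j$ ($v{\left(j,D \right)} = D j 7 = 7 D j$)
$\frac{1}{-64711 + v{\left(146,-174 \right)}} = \frac{1}{-64711 + 7 \left(-174\right) 146} = \frac{1}{-64711 - 177828} = \frac{1}{-242539} = - \frac{1}{242539}$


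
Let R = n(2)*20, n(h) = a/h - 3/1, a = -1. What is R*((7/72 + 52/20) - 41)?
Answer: 96523/36 ≈ 2681.2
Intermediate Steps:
n(h) = -3 - 1/h (n(h) = -1/h - 3/1 = -1/h - 3*1 = -1/h - 3 = -3 - 1/h)
R = -70 (R = (-3 - 1/2)*20 = (-3 - 1*½)*20 = (-3 - ½)*20 = -7/2*20 = -70)
R*((7/72 + 52/20) - 41) = -70*((7/72 + 52/20) - 41) = -70*((7*(1/72) + 52*(1/20)) - 41) = -70*((7/72 + 13/5) - 41) = -70*(971/360 - 41) = -70*(-13789/360) = 96523/36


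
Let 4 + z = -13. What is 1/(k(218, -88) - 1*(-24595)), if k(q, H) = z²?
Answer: 1/24884 ≈ 4.0186e-5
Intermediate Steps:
z = -17 (z = -4 - 13 = -17)
k(q, H) = 289 (k(q, H) = (-17)² = 289)
1/(k(218, -88) - 1*(-24595)) = 1/(289 - 1*(-24595)) = 1/(289 + 24595) = 1/24884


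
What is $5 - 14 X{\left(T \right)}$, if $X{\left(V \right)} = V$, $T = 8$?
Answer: $-107$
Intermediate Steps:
$5 - 14 X{\left(T \right)} = 5 - 112 = -107$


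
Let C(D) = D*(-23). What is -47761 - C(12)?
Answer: -47485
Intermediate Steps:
C(D) = -23*D
-47761 - C(12) = -47761 - (-23)*12 = -47761 - 1*(-276) = -47761 + 276 = -47485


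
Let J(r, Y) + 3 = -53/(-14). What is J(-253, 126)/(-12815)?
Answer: -1/16310 ≈ -6.1312e-5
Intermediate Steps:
J(r, Y) = 11/14 (J(r, Y) = -3 - 53/(-14) = -3 - 53*(-1/14) = -3 + 53/14 = 11/14)
J(-253, 126)/(-12815) = (11/14)/(-12815) = (11/14)*(-1/12815) = -1/16310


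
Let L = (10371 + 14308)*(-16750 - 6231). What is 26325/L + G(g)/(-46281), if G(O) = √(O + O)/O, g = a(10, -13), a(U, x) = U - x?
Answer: -26325/567148099 - √46/1064463 ≈ -5.2788e-5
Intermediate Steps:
g = 23 (g = 10 - 1*(-13) = 10 + 13 = 23)
G(O) = √2/√O (G(O) = √(2*O)/O = (√2*√O)/O = √2/√O)
L = -567148099 (L = 24679*(-22981) = -567148099)
26325/L + G(g)/(-46281) = 26325/(-567148099) + (√2/√23)/(-46281) = 26325*(-1/567148099) + (√2*(√23/23))*(-1/46281) = -26325/567148099 + (√46/23)*(-1/46281) = -26325/567148099 - √46/1064463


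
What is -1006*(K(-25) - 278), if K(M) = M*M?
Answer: -349082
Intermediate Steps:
K(M) = M**2
-1006*(K(-25) - 278) = -1006*((-25)**2 - 278) = -1006*(625 - 278) = -1006*347 = -349082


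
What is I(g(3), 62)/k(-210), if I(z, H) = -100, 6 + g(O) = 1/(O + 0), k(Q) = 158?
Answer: -50/79 ≈ -0.63291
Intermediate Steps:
g(O) = -6 + 1/O (g(O) = -6 + 1/(O + 0) = -6 + 1/O)
I(g(3), 62)/k(-210) = -100/158 = -100*1/158 = -50/79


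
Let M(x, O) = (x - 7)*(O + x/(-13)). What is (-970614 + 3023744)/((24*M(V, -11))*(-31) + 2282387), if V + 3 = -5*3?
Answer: 26690690/27346031 ≈ 0.97604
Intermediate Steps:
V = -18 (V = -3 - 5*3 = -3 - 15 = -18)
M(x, O) = (-7 + x)*(O - x/13) (M(x, O) = (-7 + x)*(O + x*(-1/13)) = (-7 + x)*(O - x/13))
(-970614 + 3023744)/((24*M(V, -11))*(-31) + 2282387) = (-970614 + 3023744)/((24*(-7*(-11) - 1/13*(-18)**2 + (7/13)*(-18) - 11*(-18)))*(-31) + 2282387) = 2053130/((24*(77 - 1/13*324 - 126/13 + 198))*(-31) + 2282387) = 2053130/((24*(77 - 324/13 - 126/13 + 198))*(-31) + 2282387) = 2053130/((24*(3125/13))*(-31) + 2282387) = 2053130/((75000/13)*(-31) + 2282387) = 2053130/(-2325000/13 + 2282387) = 2053130/(27346031/13) = 2053130*(13/27346031) = 26690690/27346031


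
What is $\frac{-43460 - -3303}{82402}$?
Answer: $- \frac{40157}{82402} \approx -0.48733$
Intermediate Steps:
$\frac{-43460 - -3303}{82402} = \left(-43460 + 3303\right) \frac{1}{82402} = \left(-40157\right) \frac{1}{82402} = - \frac{40157}{82402}$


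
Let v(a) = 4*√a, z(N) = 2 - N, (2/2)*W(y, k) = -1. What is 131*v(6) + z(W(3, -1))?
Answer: 3 + 524*√6 ≈ 1286.5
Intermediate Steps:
W(y, k) = -1
131*v(6) + z(W(3, -1)) = 131*(4*√6) + (2 - 1*(-1)) = 524*√6 + (2 + 1) = 524*√6 + 3 = 3 + 524*√6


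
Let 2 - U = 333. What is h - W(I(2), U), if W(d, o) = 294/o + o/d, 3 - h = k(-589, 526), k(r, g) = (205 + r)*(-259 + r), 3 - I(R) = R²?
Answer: -107892466/331 ≈ -3.2596e+5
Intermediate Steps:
I(R) = 3 - R²
U = -331 (U = 2 - 1*333 = 2 - 333 = -331)
k(r, g) = (-259 + r)*(205 + r)
h = -325629 (h = 3 - (-53095 + (-589)² - 54*(-589)) = 3 - (-53095 + 346921 + 31806) = 3 - 1*325632 = 3 - 325632 = -325629)
h - W(I(2), U) = -325629 - (294/(-331) - 331/(3 - 1*2²)) = -325629 - (294*(-1/331) - 331/(3 - 1*4)) = -325629 - (-294/331 - 331/(3 - 4)) = -325629 - (-294/331 - 331/(-1)) = -325629 - (-294/331 - 331*(-1)) = -325629 - (-294/331 + 331) = -325629 - 1*109267/331 = -325629 - 109267/331 = -107892466/331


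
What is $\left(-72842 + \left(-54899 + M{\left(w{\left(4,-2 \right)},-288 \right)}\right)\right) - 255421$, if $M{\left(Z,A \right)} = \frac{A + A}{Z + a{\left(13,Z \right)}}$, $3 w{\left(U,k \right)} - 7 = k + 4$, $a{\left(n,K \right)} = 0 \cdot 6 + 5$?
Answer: $-383234$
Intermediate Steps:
$a{\left(n,K \right)} = 5$ ($a{\left(n,K \right)} = 0 + 5 = 5$)
$w{\left(U,k \right)} = \frac{11}{3} + \frac{k}{3}$ ($w{\left(U,k \right)} = \frac{7}{3} + \frac{k + 4}{3} = \frac{7}{3} + \frac{4 + k}{3} = \frac{7}{3} + \left(\frac{4}{3} + \frac{k}{3}\right) = \frac{11}{3} + \frac{k}{3}$)
$M{\left(Z,A \right)} = \frac{2 A}{5 + Z}$ ($M{\left(Z,A \right)} = \frac{A + A}{Z + 5} = \frac{2 A}{5 + Z}$)
$\left(-72842 + \left(-54899 + M{\left(w{\left(4,-2 \right)},-288 \right)}\right)\right) - 255421 = \left(-72842 - \left(54899 + \frac{576}{5 + \left(\frac{11}{3} + \frac{1}{3} \left(-2\right)\right)}\right)\right) - 255421 = \left(-72842 - \left(54899 + \frac{576}{5 + \left(\frac{11}{3} - \frac{2}{3}\right)}\right)\right) - 255421 = \left(-72842 - \left(54899 + \frac{576}{5 + 3}\right)\right) - 255421 = \left(-72842 - \left(54899 + \frac{576}{8}\right)\right) - 255421 = \left(-72842 - \left(54899 + 576 \cdot \frac{1}{8}\right)\right) - 255421 = \left(-72842 - 54971\right) - 255421 = -127813 - 255421 = -383234$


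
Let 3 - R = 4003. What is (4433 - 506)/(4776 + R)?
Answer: 3927/776 ≈ 5.0606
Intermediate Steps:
R = -4000 (R = 3 - 1*4003 = 3 - 4003 = -4000)
(4433 - 506)/(4776 + R) = (4433 - 506)/(4776 - 4000) = 3927/776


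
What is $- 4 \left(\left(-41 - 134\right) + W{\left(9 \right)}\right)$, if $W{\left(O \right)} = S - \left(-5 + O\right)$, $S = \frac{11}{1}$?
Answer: $672$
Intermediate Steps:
$S = 11$ ($S = 11 \cdot 1 = 11$)
$W{\left(O \right)} = 16 - O$ ($W{\left(O \right)} = 11 - \left(-5 + O\right) = 16 - O$)
$- 4 \left(\left(-41 - 134\right) + W{\left(9 \right)}\right) = - 4 \left(\left(-41 - 134\right) + \left(16 - 9\right)\right) = - 4 \left(-175 + 7\right) = \left(-4\right) \left(-168\right) = 672$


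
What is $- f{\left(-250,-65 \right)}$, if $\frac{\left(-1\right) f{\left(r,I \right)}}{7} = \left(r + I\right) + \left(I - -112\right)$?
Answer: $-1876$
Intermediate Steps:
$f{\left(r,I \right)} = -784 - 14 I - 7 r$ ($f{\left(r,I \right)} = - 7 \left(\left(r + I\right) + \left(I - -112\right)\right) = - 7 \left(\left(I + r\right) + \left(I + 112\right)\right) = - 7 \left(\left(I + r\right) + \left(112 + I\right)\right) = - 7 \left(112 + r + 2 I\right) = -784 - 14 I - 7 r$)
$- f{\left(-250,-65 \right)} = - (-784 - -910 - -1750) = - (-784 + 910 + 1750) = \left(-1\right) 1876 = -1876$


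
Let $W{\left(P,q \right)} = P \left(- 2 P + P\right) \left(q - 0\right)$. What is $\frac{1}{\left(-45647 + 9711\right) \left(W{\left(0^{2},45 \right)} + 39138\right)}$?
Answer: $- \frac{1}{1406463168} \approx -7.11 \cdot 10^{-10}$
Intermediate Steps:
$W{\left(P,q \right)} = - q P^{2}$ ($W{\left(P,q \right)} = P \left(- P\right) \left(q + 0\right) = - P^{2} q = - q P^{2}$)
$\frac{1}{\left(-45647 + 9711\right) \left(W{\left(0^{2},45 \right)} + 39138\right)} = \frac{1}{\left(-45647 + 9711\right) \left(\left(-1\right) 45 \left(0^{2}\right)^{2} + 39138\right)} = \frac{1}{\left(-35936\right) \left(\left(-1\right) 45 \cdot 0^{2} + 39138\right)} = \frac{1}{\left(-35936\right) \left(\left(-1\right) 45 \cdot 0 + 39138\right)} = \frac{1}{\left(-35936\right) \left(0 + 39138\right)} = \frac{1}{\left(-35936\right) 39138} = \frac{1}{-1406463168} = - \frac{1}{1406463168}$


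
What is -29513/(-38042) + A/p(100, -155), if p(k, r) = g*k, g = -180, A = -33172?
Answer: 224145403/85594500 ≈ 2.6187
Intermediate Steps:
p(k, r) = -180*k
-29513/(-38042) + A/p(100, -155) = -29513/(-38042) - 33172/((-180*100)) = -29513*(-1/38042) - 33172/(-18000) = 29513/38042 - 33172*(-1/18000) = 29513/38042 + 8293/4500 = 224145403/85594500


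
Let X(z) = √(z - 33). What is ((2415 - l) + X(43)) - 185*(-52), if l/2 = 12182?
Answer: -12329 + √10 ≈ -12326.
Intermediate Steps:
l = 24364 (l = 2*12182 = 24364)
X(z) = √(-33 + z)
((2415 - l) + X(43)) - 185*(-52) = ((2415 - 1*24364) + √(-33 + 43)) - 185*(-52) = ((2415 - 24364) + √10) + 9620 = (-21949 + √10) + 9620 = -12329 + √10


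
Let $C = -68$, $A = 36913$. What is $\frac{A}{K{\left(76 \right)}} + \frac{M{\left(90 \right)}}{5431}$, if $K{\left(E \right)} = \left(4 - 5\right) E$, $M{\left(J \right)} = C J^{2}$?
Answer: $- \frac{242335303}{412756} \approx -587.12$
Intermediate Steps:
$M{\left(J \right)} = - 68 J^{2}$
$K{\left(E \right)} = - E$
$\frac{A}{K{\left(76 \right)}} + \frac{M{\left(90 \right)}}{5431} = \frac{36913}{\left(-1\right) 76} + \frac{\left(-68\right) 90^{2}}{5431} = \frac{36913}{-76} + \left(-68\right) 8100 \cdot \frac{1}{5431} = 36913 \left(- \frac{1}{76}\right) - \frac{550800}{5431} = - \frac{36913}{76} - \frac{550800}{5431} = - \frac{242335303}{412756}$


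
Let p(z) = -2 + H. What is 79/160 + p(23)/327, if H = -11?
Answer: 23753/52320 ≈ 0.45399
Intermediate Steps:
p(z) = -13 (p(z) = -2 - 11 = -13)
79/160 + p(23)/327 = 79/160 - 13/327 = 23753/52320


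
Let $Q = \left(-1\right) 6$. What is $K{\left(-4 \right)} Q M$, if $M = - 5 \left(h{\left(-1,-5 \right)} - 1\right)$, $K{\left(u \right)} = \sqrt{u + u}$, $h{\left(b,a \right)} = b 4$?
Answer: $- 300 i \sqrt{2} \approx - 424.26 i$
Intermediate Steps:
$Q = -6$
$h{\left(b,a \right)} = 4 b$
$K{\left(u \right)} = \sqrt{2} \sqrt{u}$ ($K{\left(u \right)} = \sqrt{2 u} = \sqrt{2} \sqrt{u}$)
$M = 25$ ($M = - 5 \left(4 \left(-1\right) - 1\right) = - 5 \left(-4 - 1\right) = \left(-5\right) \left(-5\right) = 25$)
$K{\left(-4 \right)} Q M = \sqrt{2} \sqrt{-4} \left(-6\right) 25 = \sqrt{2} \cdot 2 i \left(-6\right) 25 = 2 i \sqrt{2} \left(-6\right) 25 = - 12 i \sqrt{2} \cdot 25 = - 300 i \sqrt{2}$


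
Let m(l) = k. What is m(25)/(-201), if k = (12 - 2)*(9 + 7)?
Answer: -160/201 ≈ -0.79602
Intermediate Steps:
k = 160 (k = 10*16 = 160)
m(l) = 160
m(25)/(-201) = 160/(-201) = 160*(-1/201) = -160/201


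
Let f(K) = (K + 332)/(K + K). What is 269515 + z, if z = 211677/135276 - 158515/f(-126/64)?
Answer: 129248882912659/476216612 ≈ 2.7141e+5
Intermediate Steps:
f(K) = (332 + K)/(2*K) (f(K) = (332 + K)/((2*K)) = (332 + K)*(1/(2*K)) = (332 + K)/(2*K))
z = 901362729479/476216612 (z = 211677/135276 - 158515*(-63/(16*(332 - 126/64))) = 211677*(1/135276) - 158515*(-63/(16*(332 - 126*1/64))) = 70559/45092 - 158515*(-63/(16*(332 - 63/32))) = 70559/45092 - 158515/((½)*(-32/63)*(10561/32)) = 70559/45092 - 158515/(-10561/126) = 70559/45092 - 158515*(-126/10561) = 70559/45092 + 19972890/10561 = 901362729479/476216612 ≈ 1892.8)
269515 + z = 269515 + 901362729479/476216612 = 129248882912659/476216612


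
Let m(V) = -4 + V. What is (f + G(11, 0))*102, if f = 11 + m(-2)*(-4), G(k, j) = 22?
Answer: 5814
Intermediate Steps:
f = 35 (f = 11 + (-4 - 2)*(-4) = 11 - 6*(-4) = 11 + 24 = 35)
(f + G(11, 0))*102 = (35 + 22)*102 = 57*102 = 5814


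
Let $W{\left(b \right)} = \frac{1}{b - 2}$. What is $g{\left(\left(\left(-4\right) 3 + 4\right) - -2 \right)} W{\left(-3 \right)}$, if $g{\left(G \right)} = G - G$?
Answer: $0$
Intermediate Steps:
$g{\left(G \right)} = 0$
$W{\left(b \right)} = \frac{1}{-2 + b}$
$g{\left(\left(\left(-4\right) 3 + 4\right) - -2 \right)} W{\left(-3 \right)} = \frac{0}{-2 - 3} = \frac{0}{-5} = 0 \left(- \frac{1}{5}\right) = 0$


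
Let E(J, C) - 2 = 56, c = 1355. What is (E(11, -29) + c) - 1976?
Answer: -563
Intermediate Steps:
E(J, C) = 58 (E(J, C) = 2 + 56 = 58)
(E(11, -29) + c) - 1976 = (58 + 1355) - 1976 = 1413 - 1976 = -563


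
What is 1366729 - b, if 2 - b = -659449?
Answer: 707278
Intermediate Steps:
b = 659451 (b = 2 - 1*(-659449) = 2 + 659449 = 659451)
1366729 - b = 1366729 - 1*659451 = 1366729 - 659451 = 707278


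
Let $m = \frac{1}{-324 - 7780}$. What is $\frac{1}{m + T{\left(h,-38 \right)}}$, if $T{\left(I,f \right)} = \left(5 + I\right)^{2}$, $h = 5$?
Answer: $\frac{8104}{810399} \approx 0.01$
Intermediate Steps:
$m = - \frac{1}{8104}$ ($m = \frac{1}{-8104} = - \frac{1}{8104} \approx -0.0001234$)
$\frac{1}{m + T{\left(h,-38 \right)}} = \frac{1}{- \frac{1}{8104} + \left(5 + 5\right)^{2}} = \frac{1}{- \frac{1}{8104} + 10^{2}} = \frac{1}{- \frac{1}{8104} + 100} = \frac{1}{\frac{810399}{8104}} = \frac{8104}{810399}$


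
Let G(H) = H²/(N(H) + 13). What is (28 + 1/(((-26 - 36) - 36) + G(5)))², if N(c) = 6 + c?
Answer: 4242177424/5414929 ≈ 783.42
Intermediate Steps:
G(H) = H²/(19 + H) (G(H) = H²/((6 + H) + 13) = H²/(19 + H))
(28 + 1/(((-26 - 36) - 36) + G(5)))² = (28 + 1/(((-26 - 36) - 36) + 5²/(19 + 5)))² = (28 + 1/((-62 - 36) + 25/24))² = (28 + 1/(-98 + 25*(1/24)))² = (28 + 1/(-98 + 25/24))² = (28 + 1/(-2327/24))² = (28 - 24/2327)² = (65132/2327)² = 4242177424/5414929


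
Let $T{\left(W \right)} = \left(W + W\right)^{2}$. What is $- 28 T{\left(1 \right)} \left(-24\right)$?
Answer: $2688$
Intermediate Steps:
$T{\left(W \right)} = 4 W^{2}$ ($T{\left(W \right)} = \left(2 W\right)^{2} = 4 W^{2}$)
$- 28 T{\left(1 \right)} \left(-24\right) = - 28 \cdot 4 \cdot 1^{2} \left(-24\right) = - 28 \cdot 4 \cdot 1 \left(-24\right) = \left(-28\right) 4 \left(-24\right) = \left(-112\right) \left(-24\right) = 2688$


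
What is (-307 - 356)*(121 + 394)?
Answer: -341445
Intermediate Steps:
(-307 - 356)*(121 + 394) = -663*515 = -341445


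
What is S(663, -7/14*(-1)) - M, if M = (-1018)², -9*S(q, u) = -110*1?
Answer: -9326806/9 ≈ -1.0363e+6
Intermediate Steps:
S(q, u) = 110/9 (S(q, u) = -(-110)/9 = -⅑*(-110) = 110/9)
M = 1036324
S(663, -7/14*(-1)) - M = 110/9 - 1*1036324 = 110/9 - 1036324 = -9326806/9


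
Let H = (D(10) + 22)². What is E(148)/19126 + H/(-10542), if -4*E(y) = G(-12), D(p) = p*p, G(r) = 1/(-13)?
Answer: -7401450713/5242283592 ≈ -1.4119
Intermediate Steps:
G(r) = -1/13
D(p) = p²
E(y) = 1/52 (E(y) = -¼*(-1/13) = 1/52)
H = 14884 (H = (10² + 22)² = (100 + 22)² = 122² = 14884)
E(148)/19126 + H/(-10542) = (1/52)/19126 + 14884/(-10542) = (1/52)*(1/19126) + 14884*(-1/10542) = 1/994552 - 7442/5271 = -7401450713/5242283592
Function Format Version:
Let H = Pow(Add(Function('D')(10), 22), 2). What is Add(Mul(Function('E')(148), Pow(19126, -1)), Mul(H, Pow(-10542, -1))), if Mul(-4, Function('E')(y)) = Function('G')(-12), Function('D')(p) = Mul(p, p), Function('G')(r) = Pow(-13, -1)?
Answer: Rational(-7401450713, 5242283592) ≈ -1.4119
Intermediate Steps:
Function('G')(r) = Rational(-1, 13)
Function('D')(p) = Pow(p, 2)
Function('E')(y) = Rational(1, 52) (Function('E')(y) = Mul(Rational(-1, 4), Rational(-1, 13)) = Rational(1, 52))
H = 14884 (H = Pow(Add(Pow(10, 2), 22), 2) = Pow(Add(100, 22), 2) = Pow(122, 2) = 14884)
Add(Mul(Function('E')(148), Pow(19126, -1)), Mul(H, Pow(-10542, -1))) = Add(Mul(Rational(1, 52), Pow(19126, -1)), Mul(14884, Pow(-10542, -1))) = Add(Mul(Rational(1, 52), Rational(1, 19126)), Mul(14884, Rational(-1, 10542))) = Add(Rational(1, 994552), Rational(-7442, 5271)) = Rational(-7401450713, 5242283592)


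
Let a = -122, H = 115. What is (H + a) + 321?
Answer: 314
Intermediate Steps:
(H + a) + 321 = (115 - 122) + 321 = -7 + 321 = 314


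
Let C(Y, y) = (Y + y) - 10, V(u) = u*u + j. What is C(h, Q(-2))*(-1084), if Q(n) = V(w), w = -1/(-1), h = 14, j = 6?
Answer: -11924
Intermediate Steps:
w = 1 (w = -1*(-1) = 1)
V(u) = 6 + u² (V(u) = u*u + 6 = u² + 6 = 6 + u²)
Q(n) = 7 (Q(n) = 6 + 1² = 6 + 1 = 7)
C(Y, y) = -10 + Y + y
C(h, Q(-2))*(-1084) = (-10 + 14 + 7)*(-1084) = 11*(-1084) = -11924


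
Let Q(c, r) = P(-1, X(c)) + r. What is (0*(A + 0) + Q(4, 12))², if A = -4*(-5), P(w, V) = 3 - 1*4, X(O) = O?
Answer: 121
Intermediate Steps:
P(w, V) = -1 (P(w, V) = 3 - 4 = -1)
A = 20
Q(c, r) = -1 + r
(0*(A + 0) + Q(4, 12))² = (0*(20 + 0) + (-1 + 12))² = (0*20 + 11)² = (0 + 11)² = 11² = 121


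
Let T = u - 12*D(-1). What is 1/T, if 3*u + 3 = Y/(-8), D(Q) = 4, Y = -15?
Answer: -8/387 ≈ -0.020672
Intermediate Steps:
u = -3/8 (u = -1 + (-15/(-8))/3 = -1 + (-15*(-1/8))/3 = -1 + (1/3)*(15/8) = -1 + 5/8 = -3/8 ≈ -0.37500)
T = -387/8 (T = -3/8 - 12*4 = -3/8 - 48 = -387/8 ≈ -48.375)
1/T = 1/(-387/8) = -8/387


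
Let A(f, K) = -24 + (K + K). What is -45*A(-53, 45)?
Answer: -2970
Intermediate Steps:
A(f, K) = -24 + 2*K
-45*A(-53, 45) = -45*(-24 + 2*45) = -45*(-24 + 90) = -45*66 = -2970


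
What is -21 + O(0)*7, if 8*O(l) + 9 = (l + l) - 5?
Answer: -133/4 ≈ -33.250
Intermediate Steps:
O(l) = -7/4 + l/4 (O(l) = -9/8 + ((l + l) - 5)/8 = -9/8 + (2*l - 5)/8 = -9/8 + (-5 + 2*l)/8 = -9/8 + (-5/8 + l/4) = -7/4 + l/4)
-21 + O(0)*7 = -21 + (-7/4 + (¼)*0)*7 = -21 + (-7/4 + 0)*7 = -21 - 7/4*7 = -21 - 49/4 = -133/4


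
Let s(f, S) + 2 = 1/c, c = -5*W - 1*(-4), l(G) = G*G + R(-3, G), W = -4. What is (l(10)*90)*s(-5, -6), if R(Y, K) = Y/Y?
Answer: -71205/4 ≈ -17801.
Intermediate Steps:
R(Y, K) = 1
l(G) = 1 + G**2 (l(G) = G*G + 1 = G**2 + 1 = 1 + G**2)
c = 24 (c = -5*(-4) - 1*(-4) = 20 + 4 = 24)
s(f, S) = -47/24 (s(f, S) = -2 + 1/24 = -47/24)
(l(10)*90)*s(-5, -6) = ((1 + 10**2)*90)*(-47/24) = ((1 + 100)*90)*(-47/24) = (101*90)*(-47/24) = 9090*(-47/24) = -71205/4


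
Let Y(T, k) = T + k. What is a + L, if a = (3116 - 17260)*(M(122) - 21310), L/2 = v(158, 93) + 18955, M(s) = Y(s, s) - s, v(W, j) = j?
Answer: 299721168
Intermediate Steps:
M(s) = s (M(s) = (s + s) - s = 2*s - s = s)
L = 38096 (L = 2*(93 + 18955) = 2*19048 = 38096)
a = 299683072 (a = (3116 - 17260)*(122 - 21310) = -14144*(-21188) = 299683072)
a + L = 299683072 + 38096 = 299721168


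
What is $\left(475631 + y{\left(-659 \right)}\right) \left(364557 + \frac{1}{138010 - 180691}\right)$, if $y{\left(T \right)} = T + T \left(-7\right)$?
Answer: $\frac{7462178253893860}{42681} \approx 1.7484 \cdot 10^{11}$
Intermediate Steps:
$y{\left(T \right)} = - 6 T$ ($y{\left(T \right)} = T - 7 T = - 6 T$)
$\left(475631 + y{\left(-659 \right)}\right) \left(364557 + \frac{1}{138010 - 180691}\right) = \left(475631 - -3954\right) \left(364557 + \frac{1}{138010 - 180691}\right) = \left(475631 + 3954\right) \left(364557 + \frac{1}{-42681}\right) = 479585 \left(364557 - \frac{1}{42681}\right) = 479585 \cdot \frac{15559657316}{42681} = \frac{7462178253893860}{42681}$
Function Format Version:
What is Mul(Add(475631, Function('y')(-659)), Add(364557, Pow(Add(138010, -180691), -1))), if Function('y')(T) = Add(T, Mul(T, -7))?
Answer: Rational(7462178253893860, 42681) ≈ 1.7484e+11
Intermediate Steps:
Function('y')(T) = Mul(-6, T) (Function('y')(T) = Add(T, Mul(-7, T)) = Mul(-6, T))
Mul(Add(475631, Function('y')(-659)), Add(364557, Pow(Add(138010, -180691), -1))) = Mul(Add(475631, Mul(-6, -659)), Add(364557, Pow(Add(138010, -180691), -1))) = Mul(Add(475631, 3954), Add(364557, Pow(-42681, -1))) = Mul(479585, Add(364557, Rational(-1, 42681))) = Mul(479585, Rational(15559657316, 42681)) = Rational(7462178253893860, 42681)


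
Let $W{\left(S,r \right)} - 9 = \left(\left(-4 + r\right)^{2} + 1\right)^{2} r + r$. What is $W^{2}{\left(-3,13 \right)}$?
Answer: $7644704356$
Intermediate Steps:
$W{\left(S,r \right)} = 9 + r + r \left(1 + \left(-4 + r\right)^{2}\right)^{2}$ ($W{\left(S,r \right)} = 9 + \left(\left(\left(-4 + r\right)^{2} + 1\right)^{2} r + r\right) = 9 + \left(\left(1 + \left(-4 + r\right)^{2}\right)^{2} r + r\right) = 9 + \left(r \left(1 + \left(-4 + r\right)^{2}\right)^{2} + r\right) = 9 + \left(r + r \left(1 + \left(-4 + r\right)^{2}\right)^{2}\right) = 9 + r + r \left(1 + \left(-4 + r\right)^{2}\right)^{2}$)
$W^{2}{\left(-3,13 \right)} = \left(9 + 13 + 13 \left(1 + \left(-4 + 13\right)^{2}\right)^{2}\right)^{2} = \left(9 + 13 + 13 \left(1 + 9^{2}\right)^{2}\right)^{2} = \left(9 + 13 + 13 \left(1 + 81\right)^{2}\right)^{2} = \left(9 + 13 + 13 \cdot 82^{2}\right)^{2} = \left(9 + 13 + 13 \cdot 6724\right)^{2} = \left(9 + 13 + 87412\right)^{2} = 87434^{2} = 7644704356$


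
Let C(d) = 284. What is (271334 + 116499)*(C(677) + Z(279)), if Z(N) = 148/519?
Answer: 57222432152/519 ≈ 1.1026e+8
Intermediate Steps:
Z(N) = 148/519 (Z(N) = 148*(1/519) = 148/519)
(271334 + 116499)*(C(677) + Z(279)) = (271334 + 116499)*(284 + 148/519) = 387833*(147544/519) = 57222432152/519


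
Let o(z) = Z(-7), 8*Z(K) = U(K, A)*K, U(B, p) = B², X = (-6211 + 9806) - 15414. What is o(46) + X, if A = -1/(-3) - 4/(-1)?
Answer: -94895/8 ≈ -11862.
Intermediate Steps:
A = 13/3 (A = -1*(-⅓) - 4*(-1) = ⅓ + 4 = 13/3 ≈ 4.3333)
X = -11819 (X = 3595 - 15414 = -11819)
Z(K) = K³/8 (Z(K) = (K²*K)/8 = K³/8)
o(z) = -343/8 (o(z) = (⅛)*(-7)³ = (⅛)*(-343) = -343/8)
o(46) + X = -343/8 - 11819 = -94895/8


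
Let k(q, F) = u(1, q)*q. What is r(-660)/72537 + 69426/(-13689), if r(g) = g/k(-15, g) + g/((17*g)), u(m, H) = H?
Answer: -5284684129/1041994005 ≈ -5.0717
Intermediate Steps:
k(q, F) = q² (k(q, F) = q*q = q²)
r(g) = 1/17 + g/225 (r(g) = g/((-15)²) + g/((17*g)) = g/225 + g*(1/(17*g)) = g*(1/225) + 1/17 = g/225 + 1/17 = 1/17 + g/225)
r(-660)/72537 + 69426/(-13689) = (1/17 + (1/225)*(-660))/72537 + 69426/(-13689) = (1/17 - 44/15)*(1/72537) + 69426*(-1/13689) = -733/255*1/72537 - 7714/1521 = -733/18496935 - 7714/1521 = -5284684129/1041994005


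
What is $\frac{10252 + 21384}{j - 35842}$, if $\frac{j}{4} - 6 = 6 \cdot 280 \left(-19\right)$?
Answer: $- \frac{15818}{81749} \approx -0.19349$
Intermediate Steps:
$j = -127656$ ($j = 24 + 4 \cdot 6 \cdot 280 \left(-19\right) = 24 + 4 \cdot 6 \left(-5320\right) = 24 + 4 \left(-31920\right) = 24 - 127680 = -127656$)
$\frac{10252 + 21384}{j - 35842} = \frac{10252 + 21384}{-127656 - 35842} = \frac{31636}{-163498} = 31636 \left(- \frac{1}{163498}\right) = - \frac{15818}{81749}$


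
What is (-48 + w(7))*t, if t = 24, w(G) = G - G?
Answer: -1152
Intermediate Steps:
w(G) = 0
(-48 + w(7))*t = (-48 + 0)*24 = -48*24 = -1152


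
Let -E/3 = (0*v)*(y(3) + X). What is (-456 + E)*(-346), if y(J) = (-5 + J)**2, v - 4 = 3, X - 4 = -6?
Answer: 157776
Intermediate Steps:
X = -2 (X = 4 - 6 = -2)
v = 7 (v = 4 + 3 = 7)
E = 0 (E = -3*0*7*((-5 + 3)**2 - 2) = -0*((-2)**2 - 2) = -0*(4 - 2) = -0*2 = -3*0 = 0)
(-456 + E)*(-346) = (-456 + 0)*(-346) = -456*(-346) = 157776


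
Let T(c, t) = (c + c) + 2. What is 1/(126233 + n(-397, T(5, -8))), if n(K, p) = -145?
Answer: 1/126088 ≈ 7.9310e-6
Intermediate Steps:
T(c, t) = 2 + 2*c (T(c, t) = 2*c + 2 = 2 + 2*c)
1/(126233 + n(-397, T(5, -8))) = 1/(126233 - 145) = 1/126088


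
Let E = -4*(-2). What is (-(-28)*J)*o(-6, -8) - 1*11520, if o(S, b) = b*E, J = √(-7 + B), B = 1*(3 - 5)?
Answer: -11520 - 5376*I ≈ -11520.0 - 5376.0*I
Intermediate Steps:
E = 8
B = -2 (B = 1*(-2) = -2)
J = 3*I (J = √(-7 - 2) = √(-9) = 3*I ≈ 3.0*I)
o(S, b) = 8*b (o(S, b) = b*8 = 8*b)
(-(-28)*J)*o(-6, -8) - 1*11520 = (-(-28)*3*I)*(8*(-8)) - 1*11520 = -(-84)*I*(-64) - 11520 = (84*I)*(-64) - 11520 = -5376*I - 11520 = -11520 - 5376*I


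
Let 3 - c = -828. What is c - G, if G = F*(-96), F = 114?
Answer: 11775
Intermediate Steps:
c = 831 (c = 3 - 1*(-828) = 3 + 828 = 831)
G = -10944 (G = 114*(-96) = -10944)
c - G = 831 - 1*(-10944) = 831 + 10944 = 11775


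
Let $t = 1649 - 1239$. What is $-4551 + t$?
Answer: $-4141$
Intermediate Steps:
$t = 410$ ($t = 1649 - 1239 = 410$)
$-4551 + t = -4551 + 410 = -4141$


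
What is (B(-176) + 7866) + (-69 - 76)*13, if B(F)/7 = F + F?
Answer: 3517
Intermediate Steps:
B(F) = 14*F (B(F) = 7*(F + F) = 7*(2*F) = 14*F)
(B(-176) + 7866) + (-69 - 76)*13 = (14*(-176) + 7866) + (-69 - 76)*13 = (-2464 + 7866) - 145*13 = 5402 - 1885 = 3517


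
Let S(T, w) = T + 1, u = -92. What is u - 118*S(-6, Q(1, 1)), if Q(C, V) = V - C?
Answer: 498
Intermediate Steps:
S(T, w) = 1 + T
u - 118*S(-6, Q(1, 1)) = -92 - 118*(1 - 6) = -92 - 118*(-5) = -92 + 590 = 498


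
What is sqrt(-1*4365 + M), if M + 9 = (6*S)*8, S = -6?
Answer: 3*I*sqrt(518) ≈ 68.279*I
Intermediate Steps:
M = -297 (M = -9 + (6*(-6))*8 = -9 - 36*8 = -9 - 288 = -297)
sqrt(-1*4365 + M) = sqrt(-1*4365 - 297) = sqrt(-4365 - 297) = sqrt(-4662) = 3*I*sqrt(518)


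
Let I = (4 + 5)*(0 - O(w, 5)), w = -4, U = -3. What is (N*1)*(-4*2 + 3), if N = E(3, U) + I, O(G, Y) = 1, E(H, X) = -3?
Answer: 60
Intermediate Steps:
I = -9 (I = (4 + 5)*(0 - 1*1) = 9*(0 - 1) = 9*(-1) = -9)
N = -12 (N = -3 - 9 = -12)
(N*1)*(-4*2 + 3) = (-12*1)*(-4*2 + 3) = -12*(-8 + 3) = -12*(-5) = 60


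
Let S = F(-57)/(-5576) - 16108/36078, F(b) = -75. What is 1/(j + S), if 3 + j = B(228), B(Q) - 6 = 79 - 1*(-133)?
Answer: 100585464/21582318581 ≈ 0.0046605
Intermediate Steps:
B(Q) = 218 (B(Q) = 6 + (79 - 1*(-133)) = 6 + (79 + 133) = 6 + 212 = 218)
S = -43556179/100585464 (S = -75/(-5576) - 16108/36078 = -75*(-1/5576) - 16108*1/36078 = 75/5576 - 8054/18039 = -43556179/100585464 ≈ -0.43303)
j = 215 (j = -3 + 218 = 215)
1/(j + S) = 1/(215 - 43556179/100585464) = 1/(21582318581/100585464) = 100585464/21582318581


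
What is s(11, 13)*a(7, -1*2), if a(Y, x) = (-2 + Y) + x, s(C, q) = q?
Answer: 39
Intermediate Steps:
a(Y, x) = -2 + Y + x
s(11, 13)*a(7, -1*2) = 13*(-2 + 7 - 1*2) = 13*(-2 + 7 - 2) = 13*3 = 39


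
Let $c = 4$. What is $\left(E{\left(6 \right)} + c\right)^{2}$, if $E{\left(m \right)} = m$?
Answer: $100$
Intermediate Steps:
$\left(E{\left(6 \right)} + c\right)^{2} = \left(6 + 4\right)^{2} = 10^{2} = 100$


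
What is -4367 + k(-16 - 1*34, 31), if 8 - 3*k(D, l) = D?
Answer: -13043/3 ≈ -4347.7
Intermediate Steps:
k(D, l) = 8/3 - D/3
-4367 + k(-16 - 1*34, 31) = -4367 + (8/3 - (-16 - 1*34)/3) = -4367 + (8/3 - (-16 - 34)/3) = -4367 + (8/3 - 1/3*(-50)) = -4367 + (8/3 + 50/3) = -4367 + 58/3 = -13043/3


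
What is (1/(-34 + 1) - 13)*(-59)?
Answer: 25370/33 ≈ 768.79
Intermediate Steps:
(1/(-34 + 1) - 13)*(-59) = (1/(-33) - 13)*(-59) = (-1/33 - 13)*(-59) = -430/33*(-59) = 25370/33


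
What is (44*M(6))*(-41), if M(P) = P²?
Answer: -64944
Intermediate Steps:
(44*M(6))*(-41) = (44*6²)*(-41) = (44*36)*(-41) = 1584*(-41) = -64944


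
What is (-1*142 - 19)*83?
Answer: -13363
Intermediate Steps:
(-1*142 - 19)*83 = (-142 - 19)*83 = -161*83 = -13363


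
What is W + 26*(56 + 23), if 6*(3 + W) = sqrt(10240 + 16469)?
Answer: 2051 + sqrt(26709)/6 ≈ 2078.2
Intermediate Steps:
W = -3 + sqrt(26709)/6 (W = -3 + sqrt(10240 + 16469)/6 = -3 + sqrt(26709)/6 ≈ 24.238)
W + 26*(56 + 23) = (-3 + sqrt(26709)/6) + 26*(56 + 23) = (-3 + sqrt(26709)/6) + 26*79 = (-3 + sqrt(26709)/6) + 2054 = 2051 + sqrt(26709)/6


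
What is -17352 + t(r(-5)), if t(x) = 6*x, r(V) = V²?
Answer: -17202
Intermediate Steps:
-17352 + t(r(-5)) = -17352 + 6*(-5)² = -17352 + 6*25 = -17352 + 150 = -17202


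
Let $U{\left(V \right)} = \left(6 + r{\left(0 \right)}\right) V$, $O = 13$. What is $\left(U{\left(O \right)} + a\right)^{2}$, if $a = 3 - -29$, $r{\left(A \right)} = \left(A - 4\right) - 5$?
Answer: $49$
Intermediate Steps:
$r{\left(A \right)} = -9 + A$ ($r{\left(A \right)} = \left(-4 + A\right) - 5 = -9 + A$)
$a = 32$ ($a = 3 + 29 = 32$)
$U{\left(V \right)} = - 3 V$ ($U{\left(V \right)} = \left(6 + \left(-9 + 0\right)\right) V = \left(6 - 9\right) V = - 3 V$)
$\left(U{\left(O \right)} + a\right)^{2} = \left(\left(-3\right) 13 + 32\right)^{2} = \left(-39 + 32\right)^{2} = \left(-7\right)^{2} = 49$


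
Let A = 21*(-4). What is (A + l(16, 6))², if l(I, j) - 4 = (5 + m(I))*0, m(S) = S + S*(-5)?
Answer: 6400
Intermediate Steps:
m(S) = -4*S (m(S) = S - 5*S = -4*S)
l(I, j) = 4 (l(I, j) = 4 + (5 - 4*I)*0 = 4 + 0 = 4)
A = -84
(A + l(16, 6))² = (-84 + 4)² = (-80)² = 6400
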